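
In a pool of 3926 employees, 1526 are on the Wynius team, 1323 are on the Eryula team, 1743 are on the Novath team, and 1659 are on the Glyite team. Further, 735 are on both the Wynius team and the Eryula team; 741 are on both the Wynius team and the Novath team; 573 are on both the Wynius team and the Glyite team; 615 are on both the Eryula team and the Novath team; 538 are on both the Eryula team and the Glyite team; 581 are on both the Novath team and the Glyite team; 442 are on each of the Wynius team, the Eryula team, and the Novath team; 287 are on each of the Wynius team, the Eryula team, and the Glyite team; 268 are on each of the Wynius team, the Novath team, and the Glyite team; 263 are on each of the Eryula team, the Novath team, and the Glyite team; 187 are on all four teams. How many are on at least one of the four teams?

|union| = 1526 + 1323 + 1743 + 1659 − 735 − 741 − 573 − 615 − 538 − 581 + 442 + 287 + 268 + 263 − 187 = 3541

3541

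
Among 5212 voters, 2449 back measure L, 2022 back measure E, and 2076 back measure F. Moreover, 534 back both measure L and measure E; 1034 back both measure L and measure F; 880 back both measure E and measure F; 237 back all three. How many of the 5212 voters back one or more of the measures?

4336

|at least one| = 2449 + 2022 + 2076 − 534 − 1034 − 880 + 237 = 4336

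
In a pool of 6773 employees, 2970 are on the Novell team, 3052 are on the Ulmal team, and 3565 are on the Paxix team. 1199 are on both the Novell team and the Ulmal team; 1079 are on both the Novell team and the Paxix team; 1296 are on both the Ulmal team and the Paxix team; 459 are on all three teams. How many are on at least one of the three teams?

6472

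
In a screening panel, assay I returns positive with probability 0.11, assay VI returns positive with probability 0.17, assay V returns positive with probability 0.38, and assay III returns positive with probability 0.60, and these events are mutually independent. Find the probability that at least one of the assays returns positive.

P(none) = (1 − 0.11) × (1 − 0.17) × (1 − 0.38) × (1 − 0.60) = 0.89 × 0.83 × 0.62 × 0.40 = 0.1831976
P(at least one) = 1 − 0.1831976 = 0.8168024

0.8168024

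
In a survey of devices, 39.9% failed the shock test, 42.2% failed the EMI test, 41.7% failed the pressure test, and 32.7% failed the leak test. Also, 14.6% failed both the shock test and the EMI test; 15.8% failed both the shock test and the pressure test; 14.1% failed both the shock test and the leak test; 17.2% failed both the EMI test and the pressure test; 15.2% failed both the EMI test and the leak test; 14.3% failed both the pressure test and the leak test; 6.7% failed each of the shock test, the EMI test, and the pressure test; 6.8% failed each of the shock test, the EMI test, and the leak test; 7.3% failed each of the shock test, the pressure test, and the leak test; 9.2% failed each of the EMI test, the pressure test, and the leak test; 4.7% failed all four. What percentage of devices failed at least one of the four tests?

Inclusion–exclusion gives
P(≥1) = 39.9 + 42.2 + 41.7 + 32.7 − 14.6 − 15.8 − 14.1 − 17.2 − 15.2 − 14.3 + 6.7 + 6.8 + 7.3 + 9.2 − 4.7 = 90.6%

90.6%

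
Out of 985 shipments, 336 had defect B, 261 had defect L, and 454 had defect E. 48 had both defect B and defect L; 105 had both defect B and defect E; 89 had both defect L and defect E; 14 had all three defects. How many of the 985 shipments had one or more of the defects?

Inclusion–exclusion gives
|at least one| = 336 + 261 + 454 − 48 − 105 − 89 + 14 = 823

823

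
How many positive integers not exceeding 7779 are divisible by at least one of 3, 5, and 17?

3874

By inclusion–exclusion:
floor(7779/3) + floor(7779/5) + floor(7779/17) − floor(7779/15) − floor(7779/51) − floor(7779/85) + floor(7779/255) = 2593 + 1555 + 457 − 518 − 152 − 91 + 30 = 3874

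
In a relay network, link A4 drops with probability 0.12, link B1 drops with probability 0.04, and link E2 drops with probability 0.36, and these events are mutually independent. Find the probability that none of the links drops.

0.540672

P(none) = (1 − 0.12) × (1 − 0.04) × (1 − 0.36) = 0.88 × 0.96 × 0.64 = 0.540672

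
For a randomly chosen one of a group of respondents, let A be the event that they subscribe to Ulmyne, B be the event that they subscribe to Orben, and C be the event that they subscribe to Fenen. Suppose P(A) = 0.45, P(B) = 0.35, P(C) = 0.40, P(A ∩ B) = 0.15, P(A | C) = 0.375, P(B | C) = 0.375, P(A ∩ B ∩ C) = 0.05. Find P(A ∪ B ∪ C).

0.80

P(A ∩ C) = P(C)·P(A|C) = 0.40 × 0.375 = 0.15
P(B ∩ C) = P(C)·P(B|C) = 0.40 × 0.375 = 0.15
By inclusion–exclusion:
P(A ∪ B ∪ C) = 0.45 + 0.35 + 0.40 − 0.15 − 0.15 − 0.15 + 0.05 = 0.80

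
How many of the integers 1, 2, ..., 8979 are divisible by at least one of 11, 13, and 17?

1887

⌊8979/11⌋ + ⌊8979/13⌋ + ⌊8979/17⌋ − ⌊8979/143⌋ − ⌊8979/187⌋ − ⌊8979/221⌋ + ⌊8979/2431⌋ = 816 + 690 + 528 − 62 − 48 − 40 + 3 = 1887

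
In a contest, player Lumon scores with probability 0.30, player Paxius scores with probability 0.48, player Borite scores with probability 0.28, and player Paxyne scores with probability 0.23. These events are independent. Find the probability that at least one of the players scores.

Independence gives P(none) = ∏(1 − pᵢ).
P(none) = (1 − 0.30) × (1 − 0.48) × (1 − 0.28) × (1 − 0.23) = 0.70 × 0.52 × 0.72 × 0.77 = 0.2018016
P(at least one) = 1 − 0.2018016 = 0.7981984

0.7981984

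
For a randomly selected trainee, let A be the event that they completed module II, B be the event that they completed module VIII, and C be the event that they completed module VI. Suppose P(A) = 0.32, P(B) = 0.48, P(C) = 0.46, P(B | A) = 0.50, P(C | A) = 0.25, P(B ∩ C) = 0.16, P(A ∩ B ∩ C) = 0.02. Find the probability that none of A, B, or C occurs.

0.12

P(A ∩ B) = P(A)·P(B|A) = 0.32 × 0.50 = 0.16
P(A ∩ C) = P(A)·P(C|A) = 0.32 × 0.25 = 0.08
By inclusion-exclusion,
P(A ∪ B ∪ C) = 0.32 + 0.48 + 0.46 − 0.16 − 0.08 − 0.16 + 0.02 = 0.88
P(none) = 1 − 0.88 = 0.12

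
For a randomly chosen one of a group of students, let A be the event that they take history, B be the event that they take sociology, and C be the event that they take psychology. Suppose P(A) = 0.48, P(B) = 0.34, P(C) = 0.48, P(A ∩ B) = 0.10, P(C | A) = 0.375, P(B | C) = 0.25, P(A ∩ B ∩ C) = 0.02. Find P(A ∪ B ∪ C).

0.92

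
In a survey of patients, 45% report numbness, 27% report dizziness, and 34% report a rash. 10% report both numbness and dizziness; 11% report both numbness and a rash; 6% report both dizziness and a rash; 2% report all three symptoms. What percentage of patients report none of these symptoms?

19%

Inclusion–exclusion gives
P(at least one) = 45 + 27 + 34 − 10 − 11 − 6 + 2 = 81%
P(none) = 100% − 81% = 19%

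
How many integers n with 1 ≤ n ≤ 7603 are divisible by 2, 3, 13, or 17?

5401

By inclusion-exclusion,
3801 + 2534 + 584 + 447 − 1267 − 292 − 223 − 194 − 149 − 34 + 97 + 74 + 17 + 11 − 5 = 5401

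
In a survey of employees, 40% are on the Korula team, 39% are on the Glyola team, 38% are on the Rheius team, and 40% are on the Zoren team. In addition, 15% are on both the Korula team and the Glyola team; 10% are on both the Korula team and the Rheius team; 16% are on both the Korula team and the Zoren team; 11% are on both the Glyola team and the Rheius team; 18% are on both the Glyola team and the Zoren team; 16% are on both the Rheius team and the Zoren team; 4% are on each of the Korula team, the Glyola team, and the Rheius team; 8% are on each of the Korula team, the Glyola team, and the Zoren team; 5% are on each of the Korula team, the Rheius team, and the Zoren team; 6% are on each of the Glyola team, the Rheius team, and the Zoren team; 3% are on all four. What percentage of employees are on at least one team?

91%

P(≥1) = 40 + 39 + 38 + 40 − 15 − 10 − 16 − 11 − 18 − 16 + 4 + 8 + 5 + 6 − 3 = 91%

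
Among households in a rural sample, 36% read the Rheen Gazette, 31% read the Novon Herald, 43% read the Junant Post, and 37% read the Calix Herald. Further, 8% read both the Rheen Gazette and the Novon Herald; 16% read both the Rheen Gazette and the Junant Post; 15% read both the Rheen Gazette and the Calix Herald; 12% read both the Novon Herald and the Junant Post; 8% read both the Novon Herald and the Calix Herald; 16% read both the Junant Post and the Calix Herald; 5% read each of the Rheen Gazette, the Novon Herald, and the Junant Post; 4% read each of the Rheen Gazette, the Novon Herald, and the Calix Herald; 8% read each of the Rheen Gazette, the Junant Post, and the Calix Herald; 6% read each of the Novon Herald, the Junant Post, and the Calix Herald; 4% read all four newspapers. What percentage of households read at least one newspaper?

91%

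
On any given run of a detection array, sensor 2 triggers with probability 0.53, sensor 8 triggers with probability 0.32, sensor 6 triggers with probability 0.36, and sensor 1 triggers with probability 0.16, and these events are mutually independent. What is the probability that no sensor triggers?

0.17181696

P(none) = (1 − 0.53) × (1 − 0.32) × (1 − 0.36) × (1 − 0.16) = 0.47 × 0.68 × 0.64 × 0.84 = 0.17181696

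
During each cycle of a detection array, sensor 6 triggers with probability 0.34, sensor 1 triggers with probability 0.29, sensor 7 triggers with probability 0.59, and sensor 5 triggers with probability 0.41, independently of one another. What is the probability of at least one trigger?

0.88664566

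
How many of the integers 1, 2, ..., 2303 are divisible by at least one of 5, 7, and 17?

816

⌊2303/5⌋ + ⌊2303/7⌋ + ⌊2303/17⌋ − ⌊2303/35⌋ − ⌊2303/85⌋ − ⌊2303/119⌋ + ⌊2303/595⌋ = 460 + 329 + 135 − 65 − 27 − 19 + 3 = 816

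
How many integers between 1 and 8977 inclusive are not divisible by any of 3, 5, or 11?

4353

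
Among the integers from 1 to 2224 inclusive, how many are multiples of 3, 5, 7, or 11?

741 + 444 + 317 + 202 − 148 − 105 − 67 − 63 − 40 − 28 + 21 + 13 + 9 + 5 − 1 = 1300

1300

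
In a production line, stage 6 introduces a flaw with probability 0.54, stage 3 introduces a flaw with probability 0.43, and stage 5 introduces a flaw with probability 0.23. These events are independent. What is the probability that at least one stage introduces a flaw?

P(none) = (1 − 0.54) × (1 − 0.43) × (1 − 0.23) = 0.46 × 0.57 × 0.77 = 0.201894
P(at least one) = 1 − 0.201894 = 0.798106

0.798106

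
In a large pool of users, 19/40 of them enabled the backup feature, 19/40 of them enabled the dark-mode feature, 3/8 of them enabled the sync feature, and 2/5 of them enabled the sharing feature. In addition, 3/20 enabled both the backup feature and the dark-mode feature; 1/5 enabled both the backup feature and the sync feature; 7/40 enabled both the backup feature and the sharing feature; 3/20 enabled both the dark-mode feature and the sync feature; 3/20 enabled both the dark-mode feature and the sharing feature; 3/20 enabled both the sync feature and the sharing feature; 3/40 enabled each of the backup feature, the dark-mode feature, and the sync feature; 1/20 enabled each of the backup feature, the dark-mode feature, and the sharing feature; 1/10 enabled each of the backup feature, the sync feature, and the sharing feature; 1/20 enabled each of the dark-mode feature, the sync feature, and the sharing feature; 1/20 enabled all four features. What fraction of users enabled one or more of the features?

39/40

P(at least one) = 19/40 + 19/40 + 3/8 + 2/5 − 3/20 − 1/5 − 7/40 − 3/20 − 3/20 − 3/20 + 3/40 + 1/20 + 1/10 + 1/20 − 1/20 = 39/40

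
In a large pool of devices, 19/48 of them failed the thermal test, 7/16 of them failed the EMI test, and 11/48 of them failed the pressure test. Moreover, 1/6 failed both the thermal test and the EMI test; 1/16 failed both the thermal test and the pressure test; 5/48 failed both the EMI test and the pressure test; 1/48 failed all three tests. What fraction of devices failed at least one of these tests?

P(union) = 19/48 + 7/16 + 11/48 − 1/6 − 1/16 − 5/48 + 1/48 = 3/4

3/4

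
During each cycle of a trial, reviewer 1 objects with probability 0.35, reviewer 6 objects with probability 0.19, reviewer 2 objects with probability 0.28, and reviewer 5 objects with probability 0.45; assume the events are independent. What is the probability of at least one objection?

Independence gives P(none) = ∏(1 − pᵢ).
P(none) = (1 − 0.35) × (1 − 0.19) × (1 − 0.28) × (1 − 0.45) = 0.65 × 0.81 × 0.72 × 0.55 = 0.208494
P(at least one) = 1 − 0.208494 = 0.791506

0.791506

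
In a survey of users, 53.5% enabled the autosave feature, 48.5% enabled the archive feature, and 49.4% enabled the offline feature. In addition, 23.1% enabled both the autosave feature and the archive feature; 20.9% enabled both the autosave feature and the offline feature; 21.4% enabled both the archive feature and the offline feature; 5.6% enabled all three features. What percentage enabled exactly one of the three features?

P(exactly one) = 53.5 + 48.5 + 49.4 − 2·23.1 − 2·20.9 − 2·21.4 + 3·5.6 = 37.4%

37.4%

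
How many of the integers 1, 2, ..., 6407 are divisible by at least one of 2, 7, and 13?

3872

floor(6407/2) + floor(6407/7) + floor(6407/13) − floor(6407/14) − floor(6407/26) − floor(6407/91) + floor(6407/182) = 3203 + 915 + 492 − 457 − 246 − 70 + 35 = 3872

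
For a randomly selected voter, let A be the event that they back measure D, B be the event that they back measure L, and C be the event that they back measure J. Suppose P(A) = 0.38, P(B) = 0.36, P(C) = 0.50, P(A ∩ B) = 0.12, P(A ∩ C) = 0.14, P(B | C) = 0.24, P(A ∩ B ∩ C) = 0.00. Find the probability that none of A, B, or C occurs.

0.14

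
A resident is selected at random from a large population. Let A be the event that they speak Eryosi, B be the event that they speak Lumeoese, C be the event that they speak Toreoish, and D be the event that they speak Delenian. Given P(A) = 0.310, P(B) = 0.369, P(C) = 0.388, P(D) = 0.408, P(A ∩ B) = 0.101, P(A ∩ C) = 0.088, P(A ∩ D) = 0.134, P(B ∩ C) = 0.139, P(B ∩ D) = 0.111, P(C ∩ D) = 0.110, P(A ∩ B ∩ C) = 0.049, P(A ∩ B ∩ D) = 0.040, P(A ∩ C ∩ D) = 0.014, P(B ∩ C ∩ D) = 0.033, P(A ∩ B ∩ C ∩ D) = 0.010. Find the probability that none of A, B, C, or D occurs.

Using inclusion–exclusion:
P(A ∪ B ∪ C ∪ D) = 0.310 + 0.369 + 0.388 + 0.408 − 0.101 − 0.088 − 0.134 − 0.139 − 0.111 − 0.110 + 0.049 + 0.040 + 0.014 + 0.033 − 0.010 = 0.918
P(none) = 1 − 0.918 = 0.082

0.082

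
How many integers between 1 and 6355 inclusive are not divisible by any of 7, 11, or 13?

4572

floor(6355/7) + floor(6355/11) + floor(6355/13) − floor(6355/77) − floor(6355/91) − floor(6355/143) + floor(6355/1001) = 907 + 577 + 488 − 82 − 69 − 44 + 6 = 1783
6355 − 1783 = 4572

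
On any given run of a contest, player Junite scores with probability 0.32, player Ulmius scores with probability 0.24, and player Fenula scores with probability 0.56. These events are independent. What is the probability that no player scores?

0.227392

P(none) = (1 − 0.32) × (1 − 0.24) × (1 − 0.56) = 0.68 × 0.76 × 0.44 = 0.227392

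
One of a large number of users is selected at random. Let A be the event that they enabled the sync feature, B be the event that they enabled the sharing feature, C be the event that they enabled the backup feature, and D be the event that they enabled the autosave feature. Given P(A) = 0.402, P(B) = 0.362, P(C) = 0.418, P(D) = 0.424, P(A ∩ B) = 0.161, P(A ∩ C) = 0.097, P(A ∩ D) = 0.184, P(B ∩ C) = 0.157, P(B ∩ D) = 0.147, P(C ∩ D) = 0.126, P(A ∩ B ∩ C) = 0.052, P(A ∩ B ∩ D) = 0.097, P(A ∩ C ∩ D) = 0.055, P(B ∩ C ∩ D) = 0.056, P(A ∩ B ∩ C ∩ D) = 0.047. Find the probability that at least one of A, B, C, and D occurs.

P(A ∪ B ∪ C ∪ D) = 0.402 + 0.362 + 0.418 + 0.424 − 0.161 − 0.097 − 0.184 − 0.157 − 0.147 − 0.126 + 0.052 + 0.097 + 0.055 + 0.056 − 0.047 = 0.947

0.947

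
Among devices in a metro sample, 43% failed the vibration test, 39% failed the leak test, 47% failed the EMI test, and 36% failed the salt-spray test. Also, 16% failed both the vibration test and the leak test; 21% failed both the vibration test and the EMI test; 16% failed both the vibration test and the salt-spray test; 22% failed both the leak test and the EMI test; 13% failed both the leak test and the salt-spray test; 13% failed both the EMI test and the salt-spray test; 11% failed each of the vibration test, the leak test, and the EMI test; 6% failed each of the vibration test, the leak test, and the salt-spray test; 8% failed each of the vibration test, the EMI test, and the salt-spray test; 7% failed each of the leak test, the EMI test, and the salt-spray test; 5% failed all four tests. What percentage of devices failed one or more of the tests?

Inclusion–exclusion gives
P(≥1) = 43 + 39 + 47 + 36 − 16 − 21 − 16 − 22 − 13 − 13 + 11 + 6 + 8 + 7 − 5 = 91%

91%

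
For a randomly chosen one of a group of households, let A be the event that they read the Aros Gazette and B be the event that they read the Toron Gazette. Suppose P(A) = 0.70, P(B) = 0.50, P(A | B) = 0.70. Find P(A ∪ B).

P(A ∩ B) = P(B)·P(A|B) = 0.50 × 0.70 = 0.35
By inclusion–exclusion:
P(A ∪ B) = 0.70 + 0.50 − 0.35 = 0.85

0.85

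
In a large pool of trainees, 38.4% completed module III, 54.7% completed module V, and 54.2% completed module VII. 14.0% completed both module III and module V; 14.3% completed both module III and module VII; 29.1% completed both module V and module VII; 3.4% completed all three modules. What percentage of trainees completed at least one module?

P(union) = 38.4 + 54.7 + 54.2 − 14.0 − 14.3 − 29.1 + 3.4 = 93.3%

93.3%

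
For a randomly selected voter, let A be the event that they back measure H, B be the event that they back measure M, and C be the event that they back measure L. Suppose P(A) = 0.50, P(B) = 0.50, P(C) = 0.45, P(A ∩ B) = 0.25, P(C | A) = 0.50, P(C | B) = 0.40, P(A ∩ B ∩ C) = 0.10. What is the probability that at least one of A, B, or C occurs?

P(A ∩ C) = P(A)·P(C|A) = 0.50 × 0.50 = 0.25
P(B ∩ C) = P(B)·P(C|B) = 0.50 × 0.40 = 0.20
P(A ∪ B ∪ C) = 0.50 + 0.50 + 0.45 − 0.25 − 0.25 − 0.20 + 0.10 = 0.85

0.85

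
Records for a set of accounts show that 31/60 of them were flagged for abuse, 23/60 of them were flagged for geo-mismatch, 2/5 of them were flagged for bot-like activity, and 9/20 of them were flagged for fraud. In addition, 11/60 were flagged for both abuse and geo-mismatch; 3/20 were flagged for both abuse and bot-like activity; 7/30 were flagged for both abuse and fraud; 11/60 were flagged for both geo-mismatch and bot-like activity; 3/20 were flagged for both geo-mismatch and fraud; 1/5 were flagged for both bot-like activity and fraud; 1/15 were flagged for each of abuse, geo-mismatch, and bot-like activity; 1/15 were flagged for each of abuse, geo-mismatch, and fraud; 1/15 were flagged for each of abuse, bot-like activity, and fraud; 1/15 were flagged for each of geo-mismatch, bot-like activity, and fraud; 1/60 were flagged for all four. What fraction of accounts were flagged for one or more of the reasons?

9/10

Inclusion–exclusion gives
P(≥1) = 31/60 + 23/60 + 2/5 + 9/20 − 11/60 − 3/20 − 7/30 − 11/60 − 3/20 − 1/5 + 1/15 + 1/15 + 1/15 + 1/15 − 1/60 = 9/10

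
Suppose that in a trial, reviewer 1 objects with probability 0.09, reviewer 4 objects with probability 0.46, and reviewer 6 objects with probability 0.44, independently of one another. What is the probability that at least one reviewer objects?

Since the events are independent, P(none) is the product of the individual non-occurrence probabilities.
P(none) = (1 − 0.09) × (1 − 0.46) × (1 − 0.44) = 0.91 × 0.54 × 0.56 = 0.275184
P(at least one) = 1 − 0.275184 = 0.724816

0.724816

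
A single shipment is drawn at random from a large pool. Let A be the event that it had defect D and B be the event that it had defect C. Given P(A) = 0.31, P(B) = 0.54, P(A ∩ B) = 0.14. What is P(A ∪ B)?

By inclusion-exclusion,
P(A ∪ B) = 0.31 + 0.54 − 0.14 = 0.71

0.71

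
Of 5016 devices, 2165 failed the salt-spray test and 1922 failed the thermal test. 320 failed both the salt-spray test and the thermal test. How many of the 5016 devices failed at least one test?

Inclusion–exclusion gives
N(≥1) = 2165 + 1922 − 320 = 3767

3767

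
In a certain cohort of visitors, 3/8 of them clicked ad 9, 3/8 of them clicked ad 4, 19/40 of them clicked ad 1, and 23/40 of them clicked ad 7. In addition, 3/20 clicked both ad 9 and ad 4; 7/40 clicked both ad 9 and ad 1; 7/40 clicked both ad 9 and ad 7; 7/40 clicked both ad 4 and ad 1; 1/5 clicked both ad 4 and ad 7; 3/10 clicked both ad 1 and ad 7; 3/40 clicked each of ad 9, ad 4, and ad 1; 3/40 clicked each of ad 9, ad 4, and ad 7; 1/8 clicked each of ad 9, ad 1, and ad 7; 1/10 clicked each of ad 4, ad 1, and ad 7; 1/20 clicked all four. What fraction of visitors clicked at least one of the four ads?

By inclusion-exclusion,
P(union) = 3/8 + 3/8 + 19/40 + 23/40 − 3/20 − 7/40 − 7/40 − 7/40 − 1/5 − 3/10 + 3/40 + 3/40 + 1/8 + 1/10 − 1/20 = 19/20

19/20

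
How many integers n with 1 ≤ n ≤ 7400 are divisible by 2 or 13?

3700 + 569 − 284 = 3985

3985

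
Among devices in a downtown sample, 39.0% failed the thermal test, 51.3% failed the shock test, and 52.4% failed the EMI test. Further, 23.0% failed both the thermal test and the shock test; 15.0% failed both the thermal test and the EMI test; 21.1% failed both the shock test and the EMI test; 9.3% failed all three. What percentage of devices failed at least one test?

92.9%

P(union) = 39.0 + 51.3 + 52.4 − 23.0 − 15.0 − 21.1 + 9.3 = 92.9%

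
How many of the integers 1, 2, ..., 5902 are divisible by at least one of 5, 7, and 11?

By inclusion–exclusion:
1180 + 843 + 536 − 168 − 107 − 76 + 15 = 2223

2223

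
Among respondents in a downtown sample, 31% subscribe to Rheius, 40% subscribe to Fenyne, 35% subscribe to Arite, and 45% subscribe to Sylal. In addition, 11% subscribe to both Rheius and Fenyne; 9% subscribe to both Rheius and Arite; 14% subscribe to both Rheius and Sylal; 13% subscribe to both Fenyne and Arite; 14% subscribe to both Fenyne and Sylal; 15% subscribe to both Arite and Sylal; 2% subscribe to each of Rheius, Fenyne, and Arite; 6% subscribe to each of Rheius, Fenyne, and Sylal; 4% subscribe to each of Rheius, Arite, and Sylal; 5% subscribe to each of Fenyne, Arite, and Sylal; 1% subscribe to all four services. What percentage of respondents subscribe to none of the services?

P(at least one) = 31 + 40 + 35 + 45 − 11 − 9 − 14 − 13 − 14 − 15 + 2 + 6 + 4 + 5 − 1 = 91%
P(none) = 100% − 91% = 9%

9%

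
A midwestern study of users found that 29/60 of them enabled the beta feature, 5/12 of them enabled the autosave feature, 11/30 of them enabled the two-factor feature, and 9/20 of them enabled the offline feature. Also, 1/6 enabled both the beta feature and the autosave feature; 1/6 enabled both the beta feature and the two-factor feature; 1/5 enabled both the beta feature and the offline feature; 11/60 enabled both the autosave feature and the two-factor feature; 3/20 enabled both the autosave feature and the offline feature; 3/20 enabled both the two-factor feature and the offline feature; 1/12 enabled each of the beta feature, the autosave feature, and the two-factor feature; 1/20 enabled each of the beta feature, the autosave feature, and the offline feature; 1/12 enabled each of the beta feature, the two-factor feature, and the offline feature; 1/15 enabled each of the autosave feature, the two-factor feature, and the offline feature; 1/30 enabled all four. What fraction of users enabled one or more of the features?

By inclusion-exclusion,
P(at least one) = 29/60 + 5/12 + 11/30 + 9/20 − 1/6 − 1/6 − 1/5 − 11/60 − 3/20 − 3/20 + 1/12 + 1/20 + 1/12 + 1/15 − 1/30 = 19/20

19/20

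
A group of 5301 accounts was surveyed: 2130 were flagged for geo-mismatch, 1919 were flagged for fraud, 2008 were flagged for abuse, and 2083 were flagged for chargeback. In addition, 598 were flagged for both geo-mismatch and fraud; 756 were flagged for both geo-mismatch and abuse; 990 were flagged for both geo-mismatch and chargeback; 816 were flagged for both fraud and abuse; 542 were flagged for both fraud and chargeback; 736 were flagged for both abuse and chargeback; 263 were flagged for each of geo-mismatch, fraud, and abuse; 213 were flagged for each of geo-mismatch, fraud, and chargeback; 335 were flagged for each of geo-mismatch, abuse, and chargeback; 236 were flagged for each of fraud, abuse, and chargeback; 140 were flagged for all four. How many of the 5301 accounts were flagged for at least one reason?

4609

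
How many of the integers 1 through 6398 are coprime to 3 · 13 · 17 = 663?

Apply inclusion-exclusion:
2132 + 492 + 376 − 164 − 125 − 28 + 9 = 2692
6398 − 2692 = 3706

3706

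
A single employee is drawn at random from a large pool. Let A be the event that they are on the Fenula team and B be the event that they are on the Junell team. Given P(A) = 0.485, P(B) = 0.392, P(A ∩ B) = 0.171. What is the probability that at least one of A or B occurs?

0.706

P(A ∪ B) = 0.485 + 0.392 − 0.171 = 0.706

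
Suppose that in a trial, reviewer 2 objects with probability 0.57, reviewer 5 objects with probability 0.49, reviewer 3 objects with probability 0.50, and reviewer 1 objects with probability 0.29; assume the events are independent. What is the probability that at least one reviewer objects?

0.9221485

Independence gives P(none) = ∏(1 − pᵢ).
P(none) = (1 − 0.57) × (1 − 0.49) × (1 − 0.50) × (1 − 0.29) = 0.43 × 0.51 × 0.50 × 0.71 = 0.0778515
P(at least one) = 1 − 0.0778515 = 0.9221485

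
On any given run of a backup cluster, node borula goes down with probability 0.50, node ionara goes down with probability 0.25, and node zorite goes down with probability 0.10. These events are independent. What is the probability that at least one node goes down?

0.6625

Independence gives P(none) = ∏(1 − pᵢ).
P(none) = (1 − 0.50) × (1 − 0.25) × (1 − 0.10) = 0.50 × 0.75 × 0.90 = 0.3375
P(at least one) = 1 − 0.3375 = 0.6625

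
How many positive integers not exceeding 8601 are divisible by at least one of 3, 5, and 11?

4431

Using inclusion–exclusion:
2867 + 1720 + 781 − 573 − 260 − 156 + 52 = 4431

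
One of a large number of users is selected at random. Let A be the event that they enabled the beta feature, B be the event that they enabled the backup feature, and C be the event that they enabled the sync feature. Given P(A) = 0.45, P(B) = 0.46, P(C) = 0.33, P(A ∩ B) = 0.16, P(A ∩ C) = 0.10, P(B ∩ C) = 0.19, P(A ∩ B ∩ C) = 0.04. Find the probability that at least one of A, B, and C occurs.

By inclusion–exclusion:
P(A ∪ B ∪ C) = 0.45 + 0.46 + 0.33 − 0.16 − 0.10 − 0.19 + 0.04 = 0.83

0.83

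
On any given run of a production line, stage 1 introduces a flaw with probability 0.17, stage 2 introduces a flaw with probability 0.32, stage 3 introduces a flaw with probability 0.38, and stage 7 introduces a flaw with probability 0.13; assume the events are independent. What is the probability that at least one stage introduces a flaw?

P(none) = (1 − 0.17) × (1 − 0.32) × (1 − 0.38) × (1 − 0.13) = 0.83 × 0.68 × 0.62 × 0.87 = 0.30443736
P(at least one) = 1 − 0.30443736 = 0.69556264

0.69556264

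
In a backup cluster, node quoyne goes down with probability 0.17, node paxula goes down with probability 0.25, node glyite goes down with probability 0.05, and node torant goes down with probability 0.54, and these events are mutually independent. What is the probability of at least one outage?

Independence gives P(none) = ∏(1 − pᵢ).
P(none) = (1 − 0.17) × (1 − 0.25) × (1 − 0.05) × (1 − 0.54) = 0.83 × 0.75 × 0.95 × 0.46 = 0.2720325
P(at least one) = 1 − 0.2720325 = 0.7279675

0.7279675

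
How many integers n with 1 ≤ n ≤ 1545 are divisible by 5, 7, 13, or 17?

By inclusion-exclusion,
309 + 220 + 118 + 90 − 44 − 23 − 18 − 16 − 12 − 6 + 3 + 2 + 1 + 0 − 0 = 624

624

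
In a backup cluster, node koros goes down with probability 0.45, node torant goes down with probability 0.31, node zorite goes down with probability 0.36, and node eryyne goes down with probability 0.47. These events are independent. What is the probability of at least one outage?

0.8712736

P(none) = (1 − 0.45) × (1 − 0.31) × (1 − 0.36) × (1 − 0.47) = 0.55 × 0.69 × 0.64 × 0.53 = 0.1287264
P(at least one) = 1 − 0.1287264 = 0.8712736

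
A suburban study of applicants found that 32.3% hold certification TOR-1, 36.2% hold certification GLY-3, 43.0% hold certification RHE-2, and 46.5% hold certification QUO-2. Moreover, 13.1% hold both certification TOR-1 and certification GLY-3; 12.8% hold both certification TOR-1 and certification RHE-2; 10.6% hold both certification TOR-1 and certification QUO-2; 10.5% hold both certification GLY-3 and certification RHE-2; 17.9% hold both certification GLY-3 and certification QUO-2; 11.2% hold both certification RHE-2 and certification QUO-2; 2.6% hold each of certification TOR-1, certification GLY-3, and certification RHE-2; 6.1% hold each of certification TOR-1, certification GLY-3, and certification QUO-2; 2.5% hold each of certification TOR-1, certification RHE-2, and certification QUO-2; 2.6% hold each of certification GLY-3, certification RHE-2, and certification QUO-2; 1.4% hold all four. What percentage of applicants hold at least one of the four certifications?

94.3%

P(at least one) = 32.3 + 36.2 + 43.0 + 46.5 − 13.1 − 12.8 − 10.6 − 10.5 − 17.9 − 11.2 + 2.6 + 6.1 + 2.5 + 2.6 − 1.4 = 94.3%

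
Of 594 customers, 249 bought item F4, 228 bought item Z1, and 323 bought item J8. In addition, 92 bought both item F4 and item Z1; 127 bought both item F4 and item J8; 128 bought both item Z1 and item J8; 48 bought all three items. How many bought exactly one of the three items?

Using the inclusion–exclusion count for exactly one event:
|exactly one| = 249 + 228 + 323 − 2·92 − 2·127 − 2·128 + 3·48 = 250

250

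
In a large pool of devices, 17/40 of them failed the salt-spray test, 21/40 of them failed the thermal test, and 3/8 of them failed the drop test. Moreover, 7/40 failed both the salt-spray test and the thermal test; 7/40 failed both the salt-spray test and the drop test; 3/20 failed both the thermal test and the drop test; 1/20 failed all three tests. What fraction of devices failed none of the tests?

1/8

Using inclusion–exclusion:
P(union) = 17/40 + 21/40 + 3/8 − 7/40 − 7/40 − 3/20 + 1/20 = 7/8
P(none) = 1 − 7/8 = 1/8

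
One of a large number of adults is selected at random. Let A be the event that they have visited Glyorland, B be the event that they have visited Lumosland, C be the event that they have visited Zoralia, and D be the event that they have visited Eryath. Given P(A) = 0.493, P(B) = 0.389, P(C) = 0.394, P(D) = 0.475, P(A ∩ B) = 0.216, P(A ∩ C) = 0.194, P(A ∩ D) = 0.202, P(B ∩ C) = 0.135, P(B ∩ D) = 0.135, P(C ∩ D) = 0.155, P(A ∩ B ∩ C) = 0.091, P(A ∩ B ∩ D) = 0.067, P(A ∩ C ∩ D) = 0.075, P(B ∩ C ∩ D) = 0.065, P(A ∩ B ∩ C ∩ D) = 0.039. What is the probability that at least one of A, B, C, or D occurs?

By inclusion-exclusion,
P(A ∪ B ∪ C ∪ D) = 0.493 + 0.389 + 0.394 + 0.475 − 0.216 − 0.194 − 0.202 − 0.135 − 0.135 − 0.155 + 0.091 + 0.067 + 0.075 + 0.065 − 0.039 = 0.973

0.973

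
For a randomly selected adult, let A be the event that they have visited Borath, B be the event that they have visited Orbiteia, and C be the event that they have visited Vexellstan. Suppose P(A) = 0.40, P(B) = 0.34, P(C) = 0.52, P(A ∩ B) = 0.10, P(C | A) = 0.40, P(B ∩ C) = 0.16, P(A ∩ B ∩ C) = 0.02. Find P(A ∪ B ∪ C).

P(A ∩ C) = P(A)·P(C|A) = 0.40 × 0.40 = 0.16
By inclusion–exclusion:
P(A ∪ B ∪ C) = 0.40 + 0.34 + 0.52 − 0.10 − 0.16 − 0.16 + 0.02 = 0.86

0.86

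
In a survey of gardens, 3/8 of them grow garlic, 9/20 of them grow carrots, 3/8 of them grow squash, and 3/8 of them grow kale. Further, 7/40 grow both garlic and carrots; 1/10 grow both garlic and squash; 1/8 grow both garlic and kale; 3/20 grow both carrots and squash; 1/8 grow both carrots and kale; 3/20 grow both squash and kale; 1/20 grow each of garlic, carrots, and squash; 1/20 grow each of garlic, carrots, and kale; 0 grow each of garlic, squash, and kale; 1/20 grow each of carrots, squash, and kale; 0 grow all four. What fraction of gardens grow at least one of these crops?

9/10

P(≥1) = 3/8 + 9/20 + 3/8 + 3/8 − 7/40 − 1/10 − 1/8 − 3/20 − 1/8 − 3/20 + 1/20 + 1/20 + 0 + 1/20 − 0 = 9/10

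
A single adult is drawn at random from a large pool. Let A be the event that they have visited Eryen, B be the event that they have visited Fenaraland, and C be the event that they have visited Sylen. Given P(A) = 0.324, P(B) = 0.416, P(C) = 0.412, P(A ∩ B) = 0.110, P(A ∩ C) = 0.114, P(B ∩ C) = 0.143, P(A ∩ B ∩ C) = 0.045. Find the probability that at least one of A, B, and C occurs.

0.830

Using inclusion–exclusion:
P(A ∪ B ∪ C) = 0.324 + 0.416 + 0.412 − 0.110 − 0.114 − 0.143 + 0.045 = 0.830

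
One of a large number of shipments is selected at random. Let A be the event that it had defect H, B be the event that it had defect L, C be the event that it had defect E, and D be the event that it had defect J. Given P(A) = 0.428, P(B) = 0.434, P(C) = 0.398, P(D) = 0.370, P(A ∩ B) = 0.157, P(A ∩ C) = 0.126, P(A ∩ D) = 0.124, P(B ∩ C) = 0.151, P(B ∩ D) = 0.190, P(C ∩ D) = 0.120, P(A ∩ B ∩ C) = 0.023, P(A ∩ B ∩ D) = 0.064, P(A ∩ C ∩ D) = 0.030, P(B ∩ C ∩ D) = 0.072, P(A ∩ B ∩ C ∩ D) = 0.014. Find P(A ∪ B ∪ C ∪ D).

0.937

Using inclusion–exclusion:
P(A ∪ B ∪ C ∪ D) = 0.428 + 0.434 + 0.398 + 0.370 − 0.157 − 0.126 − 0.124 − 0.151 − 0.190 − 0.120 + 0.023 + 0.064 + 0.030 + 0.072 − 0.014 = 0.937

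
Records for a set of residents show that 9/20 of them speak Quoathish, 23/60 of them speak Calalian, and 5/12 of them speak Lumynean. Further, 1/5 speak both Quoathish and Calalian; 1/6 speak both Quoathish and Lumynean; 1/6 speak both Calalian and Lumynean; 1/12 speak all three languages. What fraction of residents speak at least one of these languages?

4/5

By inclusion–exclusion:
P(≥1) = 9/20 + 23/60 + 5/12 − 1/5 − 1/6 − 1/6 + 1/12 = 4/5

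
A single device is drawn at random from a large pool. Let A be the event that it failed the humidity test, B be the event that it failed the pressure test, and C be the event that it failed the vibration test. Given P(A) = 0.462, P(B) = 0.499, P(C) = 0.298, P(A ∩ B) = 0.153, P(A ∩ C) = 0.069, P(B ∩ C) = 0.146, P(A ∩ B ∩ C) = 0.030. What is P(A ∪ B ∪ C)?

0.921

Apply inclusion-exclusion:
P(A ∪ B ∪ C) = 0.462 + 0.499 + 0.298 − 0.153 − 0.069 − 0.146 + 0.030 = 0.921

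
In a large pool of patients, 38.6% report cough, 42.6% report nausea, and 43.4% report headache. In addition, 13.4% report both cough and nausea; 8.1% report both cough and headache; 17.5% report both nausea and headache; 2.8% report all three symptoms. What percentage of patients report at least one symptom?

88.4%

Using inclusion–exclusion:
P(≥1) = 38.6 + 42.6 + 43.4 − 13.4 − 8.1 − 17.5 + 2.8 = 88.4%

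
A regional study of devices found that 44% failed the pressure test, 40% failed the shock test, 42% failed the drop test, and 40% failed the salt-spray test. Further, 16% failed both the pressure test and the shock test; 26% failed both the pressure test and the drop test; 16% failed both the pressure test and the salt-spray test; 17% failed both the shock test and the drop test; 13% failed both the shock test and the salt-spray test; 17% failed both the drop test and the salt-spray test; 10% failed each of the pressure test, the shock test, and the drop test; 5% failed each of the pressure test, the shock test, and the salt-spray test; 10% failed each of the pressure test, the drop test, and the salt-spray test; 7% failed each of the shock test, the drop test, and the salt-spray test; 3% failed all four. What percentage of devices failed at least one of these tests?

90%

P(union) = 44 + 40 + 42 + 40 − 16 − 26 − 16 − 17 − 13 − 17 + 10 + 5 + 10 + 7 − 3 = 90%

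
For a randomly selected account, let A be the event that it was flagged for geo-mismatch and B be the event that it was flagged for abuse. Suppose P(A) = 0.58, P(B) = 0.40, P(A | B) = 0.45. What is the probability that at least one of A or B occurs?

0.80

P(A ∩ B) = P(B)·P(A|B) = 0.40 × 0.45 = 0.18
Using inclusion–exclusion:
P(A ∪ B) = 0.58 + 0.40 − 0.18 = 0.80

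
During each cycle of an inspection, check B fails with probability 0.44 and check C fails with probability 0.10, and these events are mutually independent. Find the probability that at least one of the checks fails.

0.496

Independence gives P(none) = ∏(1 − pᵢ).
P(none) = (1 − 0.44) × (1 − 0.10) = 0.56 × 0.90 = 0.504
P(at least one) = 1 − 0.504 = 0.496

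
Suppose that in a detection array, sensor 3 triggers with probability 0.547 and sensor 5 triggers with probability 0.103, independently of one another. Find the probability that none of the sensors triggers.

P(none) = (1 − 0.547) × (1 − 0.103) = 0.453 × 0.897 = 0.406341

0.406341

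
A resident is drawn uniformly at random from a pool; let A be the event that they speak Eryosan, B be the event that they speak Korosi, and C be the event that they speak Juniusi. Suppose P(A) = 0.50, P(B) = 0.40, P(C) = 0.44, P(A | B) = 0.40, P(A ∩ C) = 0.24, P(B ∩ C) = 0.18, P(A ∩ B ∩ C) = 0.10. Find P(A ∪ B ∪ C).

P(A ∩ B) = P(B)·P(A|B) = 0.40 × 0.40 = 0.16
P(A ∪ B ∪ C) = 0.50 + 0.40 + 0.44 − 0.16 − 0.24 − 0.18 + 0.10 = 0.86

0.86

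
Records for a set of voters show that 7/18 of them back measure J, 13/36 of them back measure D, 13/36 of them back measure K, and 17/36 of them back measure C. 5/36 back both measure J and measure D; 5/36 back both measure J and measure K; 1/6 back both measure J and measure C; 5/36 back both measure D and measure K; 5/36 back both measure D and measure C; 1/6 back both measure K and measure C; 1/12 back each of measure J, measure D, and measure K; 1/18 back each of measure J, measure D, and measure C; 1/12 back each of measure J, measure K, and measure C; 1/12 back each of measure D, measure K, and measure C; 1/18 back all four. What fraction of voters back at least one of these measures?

P(≥1) = 7/18 + 13/36 + 13/36 + 17/36 − 5/36 − 5/36 − 1/6 − 5/36 − 5/36 − 1/6 + 1/12 + 1/18 + 1/12 + 1/12 − 1/18 = 17/18

17/18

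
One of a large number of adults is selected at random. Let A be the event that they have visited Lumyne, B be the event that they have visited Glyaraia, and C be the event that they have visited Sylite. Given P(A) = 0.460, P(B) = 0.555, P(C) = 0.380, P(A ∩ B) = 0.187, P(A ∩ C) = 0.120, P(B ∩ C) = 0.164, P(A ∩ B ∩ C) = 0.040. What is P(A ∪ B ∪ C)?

0.964

Inclusion–exclusion gives
P(A ∪ B ∪ C) = 0.460 + 0.555 + 0.380 − 0.187 − 0.120 − 0.164 + 0.040 = 0.964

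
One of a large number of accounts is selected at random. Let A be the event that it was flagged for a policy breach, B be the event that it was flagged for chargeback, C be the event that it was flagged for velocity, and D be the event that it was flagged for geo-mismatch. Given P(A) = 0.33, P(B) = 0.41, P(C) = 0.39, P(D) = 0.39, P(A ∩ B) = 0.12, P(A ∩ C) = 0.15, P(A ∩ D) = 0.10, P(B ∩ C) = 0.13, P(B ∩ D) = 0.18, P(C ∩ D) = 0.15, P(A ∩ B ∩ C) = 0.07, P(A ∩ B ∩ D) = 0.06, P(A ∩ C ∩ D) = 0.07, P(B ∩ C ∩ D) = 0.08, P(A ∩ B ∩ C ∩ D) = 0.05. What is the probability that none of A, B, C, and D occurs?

0.08

Inclusion–exclusion gives
P(A ∪ B ∪ C ∪ D) = 0.33 + 0.41 + 0.39 + 0.39 − 0.12 − 0.15 − 0.10 − 0.13 − 0.18 − 0.15 + 0.07 + 0.06 + 0.07 + 0.08 − 0.05 = 0.92
P(none) = 1 − 0.92 = 0.08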